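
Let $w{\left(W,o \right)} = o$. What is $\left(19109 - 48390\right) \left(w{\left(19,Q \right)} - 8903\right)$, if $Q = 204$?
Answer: $254715419$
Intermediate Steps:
$\left(19109 - 48390\right) \left(w{\left(19,Q \right)} - 8903\right) = \left(19109 - 48390\right) \left(204 - 8903\right) = \left(-29281\right) \left(-8699\right) = 254715419$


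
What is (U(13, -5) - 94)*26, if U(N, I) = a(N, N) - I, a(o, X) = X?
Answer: -1976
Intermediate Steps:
U(N, I) = N - I
(U(13, -5) - 94)*26 = ((13 - 1*(-5)) - 94)*26 = ((13 + 5) - 94)*26 = (18 - 94)*26 = -76*26 = -1976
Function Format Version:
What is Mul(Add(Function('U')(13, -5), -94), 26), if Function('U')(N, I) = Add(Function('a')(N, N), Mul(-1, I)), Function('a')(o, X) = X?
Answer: -1976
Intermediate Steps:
Function('U')(N, I) = Add(N, Mul(-1, I))
Mul(Add(Function('U')(13, -5), -94), 26) = Mul(Add(Add(13, Mul(-1, -5)), -94), 26) = Mul(Add(Add(13, 5), -94), 26) = Mul(Add(18, -94), 26) = Mul(-76, 26) = -1976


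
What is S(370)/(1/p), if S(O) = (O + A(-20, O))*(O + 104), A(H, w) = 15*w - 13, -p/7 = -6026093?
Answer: 118107963822618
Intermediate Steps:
p = 42182651 (p = -7*(-6026093) = 42182651)
A(H, w) = -13 + 15*w
S(O) = (-13 + 16*O)*(104 + O) (S(O) = (O + (-13 + 15*O))*(O + 104) = (-13 + 16*O)*(104 + O))
S(370)/(1/p) = (-1352 + 16*370² + 1651*370)/(1/42182651) = (-1352 + 16*136900 + 610870)/(1/42182651) = (-1352 + 2190400 + 610870)*42182651 = 2799918*42182651 = 118107963822618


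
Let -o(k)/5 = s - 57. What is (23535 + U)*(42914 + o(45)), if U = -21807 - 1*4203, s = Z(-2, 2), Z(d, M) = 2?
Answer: -106892775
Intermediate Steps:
s = 2
U = -26010 (U = -21807 - 4203 = -26010)
o(k) = 275 (o(k) = -5*(2 - 57) = -5*(-55) = 275)
(23535 + U)*(42914 + o(45)) = (23535 - 26010)*(42914 + 275) = -2475*43189 = -106892775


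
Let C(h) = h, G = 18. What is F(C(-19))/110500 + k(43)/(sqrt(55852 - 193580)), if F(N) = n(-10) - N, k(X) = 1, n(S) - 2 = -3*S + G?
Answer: 69/110500 - I*sqrt(538)/8608 ≈ 0.00062443 - 0.0026946*I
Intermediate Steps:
n(S) = 20 - 3*S (n(S) = 2 + (-3*S + 18) = 2 + (18 - 3*S) = 20 - 3*S)
F(N) = 50 - N (F(N) = (20 - 3*(-10)) - N = (20 + 30) - N = 50 - N)
F(C(-19))/110500 + k(43)/(sqrt(55852 - 193580)) = (50 - 1*(-19))/110500 + 1/sqrt(55852 - 193580) = (50 + 19)*(1/110500) + 1/sqrt(-137728) = 69*(1/110500) + 1/(16*I*sqrt(538)) = 69/110500 + 1*(-I*sqrt(538)/8608) = 69/110500 - I*sqrt(538)/8608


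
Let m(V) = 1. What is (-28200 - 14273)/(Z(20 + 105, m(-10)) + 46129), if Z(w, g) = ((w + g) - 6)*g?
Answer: -42473/46249 ≈ -0.91835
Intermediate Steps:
Z(w, g) = g*(-6 + g + w) (Z(w, g) = ((g + w) - 6)*g = (-6 + g + w)*g = g*(-6 + g + w))
(-28200 - 14273)/(Z(20 + 105, m(-10)) + 46129) = (-28200 - 14273)/(1*(-6 + 1 + (20 + 105)) + 46129) = -42473/(1*(-6 + 1 + 125) + 46129) = -42473/(1*120 + 46129) = -42473/(120 + 46129) = -42473/46249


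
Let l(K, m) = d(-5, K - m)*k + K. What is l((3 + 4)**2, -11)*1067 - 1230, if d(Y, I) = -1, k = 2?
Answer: 48919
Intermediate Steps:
l(K, m) = -2 + K (l(K, m) = -1*2 + K = -2 + K)
l((3 + 4)**2, -11)*1067 - 1230 = (-2 + (3 + 4)**2)*1067 - 1230 = (-2 + 7**2)*1067 - 1230 = (-2 + 49)*1067 - 1230 = 47*1067 - 1230 = 50149 - 1230 = 48919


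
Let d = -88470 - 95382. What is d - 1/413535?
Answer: -76029236821/413535 ≈ -1.8385e+5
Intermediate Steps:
d = -183852
d - 1/413535 = -183852 - 1/413535 = -76029236821/413535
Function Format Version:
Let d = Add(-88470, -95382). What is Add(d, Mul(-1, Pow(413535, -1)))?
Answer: Rational(-76029236821, 413535) ≈ -1.8385e+5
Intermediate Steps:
d = -183852
Add(d, Mul(-1, Pow(413535, -1))) = Add(-183852, Mul(-1, Pow(413535, -1))) = Add(-183852, Mul(-1, Rational(1, 413535))) = Add(-183852, Rational(-1, 413535)) = Rational(-76029236821, 413535)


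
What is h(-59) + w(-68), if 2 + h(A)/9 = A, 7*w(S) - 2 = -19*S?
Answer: -2549/7 ≈ -364.14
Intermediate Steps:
w(S) = 2/7 - 19*S/7 (w(S) = 2/7 + (-19*S)/7 = 2/7 - 19*S/7)
h(A) = -18 + 9*A
h(-59) + w(-68) = (-18 + 9*(-59)) + (2/7 - 19/7*(-68)) = (-18 - 531) + (2/7 + 1292/7) = -549 + 1294/7 = -2549/7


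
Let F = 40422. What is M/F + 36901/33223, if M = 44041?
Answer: 2954786365/1342940106 ≈ 2.2002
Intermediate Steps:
M/F + 36901/33223 = 44041/40422 + 36901/33223 = 2954786365/1342940106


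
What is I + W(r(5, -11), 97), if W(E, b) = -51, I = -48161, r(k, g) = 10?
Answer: -48212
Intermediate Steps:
I + W(r(5, -11), 97) = -48161 - 51 = -48212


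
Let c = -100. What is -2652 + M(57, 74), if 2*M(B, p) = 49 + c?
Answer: -5355/2 ≈ -2677.5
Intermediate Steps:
M(B, p) = -51/2 (M(B, p) = (49 - 100)/2 = (1/2)*(-51) = -51/2)
-2652 + M(57, 74) = -2652 - 51/2 = -5355/2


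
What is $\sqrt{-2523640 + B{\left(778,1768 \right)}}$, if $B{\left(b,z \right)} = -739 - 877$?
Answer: $54 i \sqrt{866} \approx 1589.1 i$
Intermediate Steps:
$B{\left(b,z \right)} = -1616$ ($B{\left(b,z \right)} = -739 - 877 = -1616$)
$\sqrt{-2523640 + B{\left(778,1768 \right)}} = \sqrt{-2523640 - 1616} = \sqrt{-2525256} = 54 i \sqrt{866}$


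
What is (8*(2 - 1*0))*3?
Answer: 48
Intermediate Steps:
(8*(2 - 1*0))*3 = (8*(2 + 0))*3 = (8*2)*3 = 16*3 = 48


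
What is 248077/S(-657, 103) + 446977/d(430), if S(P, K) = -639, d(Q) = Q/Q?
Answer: 285370226/639 ≈ 4.4659e+5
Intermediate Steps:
d(Q) = 1
248077/S(-657, 103) + 446977/d(430) = 248077/(-639) + 446977/1 = 248077*(-1/639) + 446977*1 = -248077/639 + 446977 = 285370226/639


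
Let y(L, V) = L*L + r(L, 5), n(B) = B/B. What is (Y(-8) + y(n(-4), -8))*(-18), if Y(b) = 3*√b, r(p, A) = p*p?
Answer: -36 - 108*I*√2 ≈ -36.0 - 152.74*I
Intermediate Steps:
r(p, A) = p²
n(B) = 1
y(L, V) = 2*L² (y(L, V) = L*L + L² = L² + L² = 2*L²)
(Y(-8) + y(n(-4), -8))*(-18) = (3*√(-8) + 2*1²)*(-18) = (3*(2*I*√2) + 2*1)*(-18) = (6*I*√2 + 2)*(-18) = (2 + 6*I*√2)*(-18) = -36 - 108*I*√2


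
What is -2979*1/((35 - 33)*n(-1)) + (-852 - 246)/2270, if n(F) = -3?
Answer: 1125957/2270 ≈ 496.02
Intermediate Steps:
-2979*1/((35 - 33)*n(-1)) + (-852 - 246)/2270 = -2979*(-1/(3*(35 - 33))) + (-852 - 246)/2270 = -2979/(2*(-3)) - 1098*1/2270 = -2979/(-6) - 549/1135 = -2979*(-⅙) - 549/1135 = 993/2 - 549/1135 = 1125957/2270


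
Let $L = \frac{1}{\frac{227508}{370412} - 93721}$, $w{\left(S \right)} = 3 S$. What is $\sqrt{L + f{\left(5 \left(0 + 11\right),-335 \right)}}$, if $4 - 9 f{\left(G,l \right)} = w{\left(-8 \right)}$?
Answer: $\frac{\sqrt{2108991309640214495566}}{26036366658} \approx 1.7638$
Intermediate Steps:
$f{\left(G,l \right)} = \frac{28}{9}$ ($f{\left(G,l \right)} = \frac{4}{9} - \frac{3 \left(-8\right)}{9} = \frac{4}{9} - - \frac{8}{3} = \frac{4}{9} + \frac{8}{3} = \frac{28}{9}$)
$L = - \frac{92603}{8678788886}$ ($L = \frac{1}{227508 \cdot \frac{1}{370412} - 93721} = \frac{1}{\frac{56877}{92603} - 93721} = \frac{1}{- \frac{8678788886}{92603}} = - \frac{92603}{8678788886} \approx -1.067 \cdot 10^{-5}$)
$\sqrt{L + f{\left(5 \left(0 + 11\right),-335 \right)}} = \sqrt{- \frac{92603}{8678788886} + \frac{28}{9}} = \sqrt{\frac{243005255381}{78109099974}} = \frac{\sqrt{2108991309640214495566}}{26036366658}$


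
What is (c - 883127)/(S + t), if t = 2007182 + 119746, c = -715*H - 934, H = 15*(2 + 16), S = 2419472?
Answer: -1077111/4546400 ≈ -0.23692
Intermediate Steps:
H = 270 (H = 15*18 = 270)
c = -193984 (c = -715*270 - 934 = -193050 - 934 = -193984)
t = 2126928
(c - 883127)/(S + t) = (-193984 - 883127)/(2419472 + 2126928) = -1077111/4546400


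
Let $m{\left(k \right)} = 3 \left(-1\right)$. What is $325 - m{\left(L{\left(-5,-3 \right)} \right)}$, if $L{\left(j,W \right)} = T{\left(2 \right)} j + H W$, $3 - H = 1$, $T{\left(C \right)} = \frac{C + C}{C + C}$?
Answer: $328$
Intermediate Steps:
$T{\left(C \right)} = 1$ ($T{\left(C \right)} = \frac{2 C}{2 C} = 2 C \frac{1}{2 C} = 1$)
$H = 2$ ($H = 3 - 1 = 2$)
$L{\left(j,W \right)} = j + 2 W$ ($L{\left(j,W \right)} = 1 j + 2 W = j + 2 W$)
$m{\left(k \right)} = -3$
$325 - m{\left(L{\left(-5,-3 \right)} \right)} = 325 - -3 = 325 + 3 = 328$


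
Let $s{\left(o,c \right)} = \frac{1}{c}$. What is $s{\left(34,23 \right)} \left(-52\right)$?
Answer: $- \frac{52}{23} \approx -2.2609$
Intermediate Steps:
$s{\left(34,23 \right)} \left(-52\right) = \frac{1}{23} \left(-52\right) = - \frac{52}{23}$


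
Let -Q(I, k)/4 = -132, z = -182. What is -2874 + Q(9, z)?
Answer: -2346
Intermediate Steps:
Q(I, k) = 528 (Q(I, k) = -4*(-132) = 528)
-2874 + Q(9, z) = -2874 + 528 = -2346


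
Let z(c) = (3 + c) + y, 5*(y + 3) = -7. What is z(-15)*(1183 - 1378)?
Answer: 3198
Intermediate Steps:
y = -22/5 (y = -3 + (⅕)*(-7) = -3 - 7/5 = -22/5 ≈ -4.4000)
z(c) = -7/5 + c (z(c) = (3 + c) - 22/5 = -7/5 + c)
z(-15)*(1183 - 1378) = (-7/5 - 15)*(1183 - 1378) = -82/5*(-195) = 3198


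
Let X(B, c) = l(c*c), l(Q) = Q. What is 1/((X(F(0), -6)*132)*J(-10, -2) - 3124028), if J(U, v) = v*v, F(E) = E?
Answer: -1/3105020 ≈ -3.2206e-7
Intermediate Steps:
J(U, v) = v²
X(B, c) = c² (X(B, c) = c*c = c²)
1/((X(F(0), -6)*132)*J(-10, -2) - 3124028) = 1/(((-6)²*132)*(-2)² - 3124028) = 1/((36*132)*4 - 3124028) = 1/(4752*4 - 3124028) = 1/(19008 - 3124028) = 1/(-3105020) = -1/3105020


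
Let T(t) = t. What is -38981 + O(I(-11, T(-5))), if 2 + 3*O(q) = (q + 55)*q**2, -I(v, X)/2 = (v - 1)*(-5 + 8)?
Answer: 541423/3 ≈ 1.8047e+5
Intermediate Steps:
I(v, X) = 6 - 6*v (I(v, X) = -2*(v - 1)*(-5 + 8) = -2*(-1 + v)*3 = -2*(-3 + 3*v) = 6 - 6*v)
O(q) = -2/3 + q**2*(55 + q)/3 (O(q) = -2/3 + ((q + 55)*q**2)/3 = -2/3 + ((55 + q)*q**2)/3 = -2/3 + (q**2*(55 + q))/3 = -2/3 + q**2*(55 + q)/3)
-38981 + O(I(-11, T(-5))) = -38981 + (-2/3 + (6 - 6*(-11))**3/3 + 55*(6 - 6*(-11))**2/3) = -38981 + (-2/3 + (6 + 66)**3/3 + 55*(6 + 66)**2/3) = -38981 + (-2/3 + (1/3)*72**3 + (55/3)*72**2) = -38981 + (-2/3 + (1/3)*373248 + (55/3)*5184) = -38981 + (-2/3 + 124416 + 95040) = -38981 + 658366/3 = 541423/3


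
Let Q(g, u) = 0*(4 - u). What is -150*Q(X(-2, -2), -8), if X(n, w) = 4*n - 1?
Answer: 0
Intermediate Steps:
X(n, w) = -1 + 4*n
Q(g, u) = 0
-150*Q(X(-2, -2), -8) = -150*0 = 0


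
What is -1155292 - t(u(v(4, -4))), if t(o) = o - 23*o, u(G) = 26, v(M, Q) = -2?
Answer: -1154720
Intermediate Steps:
t(o) = -22*o
-1155292 - t(u(v(4, -4))) = -1155292 - (-22)*26 = -1155292 - 1*(-572) = -1155292 + 572 = -1154720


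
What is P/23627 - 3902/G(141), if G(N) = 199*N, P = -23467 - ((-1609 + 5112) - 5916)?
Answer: -682946740/662949993 ≈ -1.0302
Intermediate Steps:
P = -21054 (P = -23467 - (3503 - 5916) = -23467 - 1*(-2413) = -23467 + 2413 = -21054)
P/23627 - 3902/G(141) = -21054/23627 - 3902/(199*141) = -21054*1/23627 - 3902/28059 = -21054/23627 - 3902*1/28059 = -21054/23627 - 3902/28059 = -682946740/662949993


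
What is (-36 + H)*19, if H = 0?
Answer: -684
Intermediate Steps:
(-36 + H)*19 = (-36 + 0)*19 = -36*19 = -684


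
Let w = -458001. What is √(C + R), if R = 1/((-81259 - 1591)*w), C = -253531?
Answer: I*√1622431722673123899582954/2529692190 ≈ 503.52*I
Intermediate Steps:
R = 1/37945382850 (R = 1/(-81259 - 1591*(-458001)) = -1/458001/(-82850) = -1/82850*(-1/458001) = 1/37945382850 ≈ 2.6354e-11)
√(C + R) = √(-253531 + 1/37945382850) = √(-9620330859343349/37945382850) = I*√1622431722673123899582954/2529692190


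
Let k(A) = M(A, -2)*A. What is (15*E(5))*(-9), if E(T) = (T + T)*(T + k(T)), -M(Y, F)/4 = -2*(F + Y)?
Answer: -168750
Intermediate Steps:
M(Y, F) = 8*F + 8*Y (M(Y, F) = -(-8)*(F + Y) = -4*(-2*F - 2*Y) = 8*F + 8*Y)
k(A) = A*(-16 + 8*A) (k(A) = (8*(-2) + 8*A)*A = (-16 + 8*A)*A = A*(-16 + 8*A))
E(T) = 2*T*(T + 8*T*(-2 + T)) (E(T) = (T + T)*(T + 8*T*(-2 + T)) = (2*T)*(T + 8*T*(-2 + T)) = 2*T*(T + 8*T*(-2 + T)))
(15*E(5))*(-9) = (15*(5**2*(-30 + 16*5)))*(-9) = (15*(25*(-30 + 80)))*(-9) = (15*(25*50))*(-9) = (15*1250)*(-9) = 18750*(-9) = -168750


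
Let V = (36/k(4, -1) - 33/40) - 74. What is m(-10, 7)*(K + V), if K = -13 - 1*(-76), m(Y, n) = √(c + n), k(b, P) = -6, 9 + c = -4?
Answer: -713*I*√6/40 ≈ -43.662*I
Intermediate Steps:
c = -13 (c = -9 - 4 = -13)
m(Y, n) = √(-13 + n)
V = -3233/40 (V = (36/(-6) - 33/40) - 74 = (36*(-⅙) - 33*1/40) - 74 = (-6 - 33/40) - 74 = -273/40 - 74 = -3233/40 ≈ -80.825)
K = 63 (K = -13 + 76 = 63)
m(-10, 7)*(K + V) = √(-13 + 7)*(63 - 3233/40) = √(-6)*(-713/40) = (I*√6)*(-713/40) = -713*I*√6/40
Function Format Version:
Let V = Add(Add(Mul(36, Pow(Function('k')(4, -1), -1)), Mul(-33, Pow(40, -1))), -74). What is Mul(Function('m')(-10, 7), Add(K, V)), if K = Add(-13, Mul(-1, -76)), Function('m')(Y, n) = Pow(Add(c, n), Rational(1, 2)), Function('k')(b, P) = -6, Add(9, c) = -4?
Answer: Mul(Rational(-713, 40), I, Pow(6, Rational(1, 2))) ≈ Mul(-43.662, I)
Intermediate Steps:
c = -13 (c = Add(-9, -4) = -13)
Function('m')(Y, n) = Pow(Add(-13, n), Rational(1, 2))
V = Rational(-3233, 40) (V = Add(Add(Mul(36, Pow(-6, -1)), Mul(-33, Pow(40, -1))), -74) = Add(Add(Mul(36, Rational(-1, 6)), Mul(-33, Rational(1, 40))), -74) = Add(Add(-6, Rational(-33, 40)), -74) = Add(Rational(-273, 40), -74) = Rational(-3233, 40) ≈ -80.825)
K = 63 (K = Add(-13, 76) = 63)
Mul(Function('m')(-10, 7), Add(K, V)) = Mul(Pow(Add(-13, 7), Rational(1, 2)), Add(63, Rational(-3233, 40))) = Mul(Pow(-6, Rational(1, 2)), Rational(-713, 40)) = Mul(Mul(I, Pow(6, Rational(1, 2))), Rational(-713, 40)) = Mul(Rational(-713, 40), I, Pow(6, Rational(1, 2)))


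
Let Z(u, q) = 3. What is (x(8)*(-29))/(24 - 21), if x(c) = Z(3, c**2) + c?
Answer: -319/3 ≈ -106.33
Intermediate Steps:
x(c) = 3 + c
(x(8)*(-29))/(24 - 21) = ((3 + 8)*(-29))/(24 - 21) = (11*(-29))/3 = -319*1/3 = -319/3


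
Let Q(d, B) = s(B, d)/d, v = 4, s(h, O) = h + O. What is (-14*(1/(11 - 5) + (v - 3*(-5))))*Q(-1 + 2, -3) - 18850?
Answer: -54940/3 ≈ -18313.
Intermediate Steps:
s(h, O) = O + h
Q(d, B) = (B + d)/d (Q(d, B) = (d + B)/d = (B + d)/d)
(-14*(1/(11 - 5) + (v - 3*(-5))))*Q(-1 + 2, -3) - 18850 = (-14*(1/(11 - 5) + (4 - 3*(-5))))*((-3 + (-1 + 2))/(-1 + 2)) - 18850 = (-14*(1/6 + (4 + 15)))*((-3 + 1)/1) - 18850 = (-14*(1/6 + 19))*(1*(-2)) - 18850 = -14*115/6*(-2) - 18850 = -805/3*(-2) - 18850 = 1610/3 - 18850 = -54940/3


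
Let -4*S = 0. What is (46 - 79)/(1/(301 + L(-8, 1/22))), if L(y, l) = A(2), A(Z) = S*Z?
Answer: -9933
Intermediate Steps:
S = 0 (S = -1/4*0 = 0)
A(Z) = 0 (A(Z) = 0*Z = 0)
L(y, l) = 0
(46 - 79)/(1/(301 + L(-8, 1/22))) = (46 - 79)/(1/(301 + 0)) = -33/(1/301) = -33/1/301 = -33*301 = -9933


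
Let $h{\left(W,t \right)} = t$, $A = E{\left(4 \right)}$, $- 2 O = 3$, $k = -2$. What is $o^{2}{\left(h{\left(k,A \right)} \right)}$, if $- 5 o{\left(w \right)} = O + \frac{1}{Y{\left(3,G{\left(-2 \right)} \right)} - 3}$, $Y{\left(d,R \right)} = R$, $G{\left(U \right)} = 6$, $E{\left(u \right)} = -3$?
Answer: $\frac{49}{900} \approx 0.054444$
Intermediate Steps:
$O = - \frac{3}{2}$ ($O = \left(- \frac{1}{2}\right) 3 = - \frac{3}{2} \approx -1.5$)
$A = -3$
$o{\left(w \right)} = \frac{7}{30}$ ($o{\left(w \right)} = - \frac{- \frac{3}{2} + \frac{1}{6 - 3}}{5} = - \frac{- \frac{3}{2} + \frac{1}{3}}{5} = \left(- \frac{1}{5}\right) \left(- \frac{7}{6}\right) = \frac{7}{30}$)
$o^{2}{\left(h{\left(k,A \right)} \right)} = \left(\frac{7}{30}\right)^{2} = \frac{49}{900}$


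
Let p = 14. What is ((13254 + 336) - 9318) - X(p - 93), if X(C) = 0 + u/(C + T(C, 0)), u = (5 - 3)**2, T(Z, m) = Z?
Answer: 337490/79 ≈ 4272.0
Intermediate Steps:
u = 4 (u = 2**2 = 4)
X(C) = 2/C (X(C) = 0 + 4/(C + C) = 0 + 4/(2*C) = 0 + (1/(2*C))*4 = 0 + 2/C = 2/C)
((13254 + 336) - 9318) - X(p - 93) = ((13254 + 336) - 9318) - 2/(14 - 93) = (13590 - 9318) - 2/(-79) = 4272 - 2*(-1)/79 = 4272 - 1*(-2/79) = 4272 + 2/79 = 337490/79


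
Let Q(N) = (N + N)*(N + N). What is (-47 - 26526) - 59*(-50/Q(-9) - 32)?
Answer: -3997495/162 ≈ -24676.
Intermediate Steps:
Q(N) = 4*N**2 (Q(N) = (2*N)*(2*N) = 4*N**2)
(-47 - 26526) - 59*(-50/Q(-9) - 32) = (-47 - 26526) - 59*(-50/(4*(-9)**2) - 32) = -26573 - 59*(-50/(4*81) - 32) = -26573 - 59*(-50/324 - 32) = -26573 - 59*(-50*1/324 - 32) = -26573 - 59*(-25/162 - 32) = -26573 - 59*(-5209/162) = -26573 + 307331/162 = -3997495/162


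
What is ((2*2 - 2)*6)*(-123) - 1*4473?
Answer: -5949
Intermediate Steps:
((2*2 - 2)*6)*(-123) - 1*4473 = ((4 - 2)*6)*(-123) - 4473 = (2*6)*(-123) - 4473 = 12*(-123) - 4473 = -1476 - 4473 = -5949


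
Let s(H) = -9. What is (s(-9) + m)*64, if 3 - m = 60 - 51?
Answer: -960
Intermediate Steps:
m = -6 (m = 3 - (60 - 51) = 3 - 1*9 = 3 - 9 = -6)
(s(-9) + m)*64 = (-9 - 6)*64 = -15*64 = -960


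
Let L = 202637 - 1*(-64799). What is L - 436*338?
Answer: 120068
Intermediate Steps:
L = 267436 (L = 202637 + 64799 = 267436)
L - 436*338 = 267436 - 436*338 = 267436 - 1*147368 = 267436 - 147368 = 120068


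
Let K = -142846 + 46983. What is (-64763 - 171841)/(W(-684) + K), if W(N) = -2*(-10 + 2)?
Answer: 78868/31949 ≈ 2.4686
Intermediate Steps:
W(N) = 16 (W(N) = -2*(-8) = 16)
K = -95863
(-64763 - 171841)/(W(-684) + K) = (-64763 - 171841)/(16 - 95863) = -236604/(-95847) = -236604*(-1/95847) = 78868/31949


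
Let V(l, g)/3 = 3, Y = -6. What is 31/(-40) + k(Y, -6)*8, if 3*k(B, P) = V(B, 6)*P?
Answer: -5791/40 ≈ -144.77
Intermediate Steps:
V(l, g) = 9 (V(l, g) = 3*3 = 9)
k(B, P) = 3*P (k(B, P) = (9*P)/3 = 3*P)
31/(-40) + k(Y, -6)*8 = 31/(-40) + (3*(-6))*8 = 31*(-1/40) - 18*8 = -31/40 - 144 = -5791/40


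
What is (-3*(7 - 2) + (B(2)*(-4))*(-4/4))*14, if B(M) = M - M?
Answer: -210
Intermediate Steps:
B(M) = 0
(-3*(7 - 2) + (B(2)*(-4))*(-4/4))*14 = (-3*(7 - 2) + (0*(-4))*(-4/4))*14 = (-3*5 + 0*(-4*1/4))*14 = (-15 + 0*(-1))*14 = (-15 + 0)*14 = -15*14 = -210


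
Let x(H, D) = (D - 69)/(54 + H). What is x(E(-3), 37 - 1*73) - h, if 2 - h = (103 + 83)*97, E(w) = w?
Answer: 306645/17 ≈ 18038.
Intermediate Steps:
x(H, D) = (-69 + D)/(54 + H)
h = -18040 (h = 2 - (103 + 83)*97 = 2 - 186*97 = 2 - 1*18042 = 2 - 18042 = -18040)
x(E(-3), 37 - 1*73) - h = (-69 + (37 - 1*73))/(54 - 3) - 1*(-18040) = (-69 + (37 - 73))/51 + 18040 = (-69 - 36)/51 + 18040 = (1/51)*(-105) + 18040 = -35/17 + 18040 = 306645/17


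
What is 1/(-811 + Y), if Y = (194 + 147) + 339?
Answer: -1/131 ≈ -0.0076336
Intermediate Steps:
Y = 680 (Y = 341 + 339 = 680)
1/(-811 + Y) = 1/(-811 + 680) = 1/(-131) = -1/131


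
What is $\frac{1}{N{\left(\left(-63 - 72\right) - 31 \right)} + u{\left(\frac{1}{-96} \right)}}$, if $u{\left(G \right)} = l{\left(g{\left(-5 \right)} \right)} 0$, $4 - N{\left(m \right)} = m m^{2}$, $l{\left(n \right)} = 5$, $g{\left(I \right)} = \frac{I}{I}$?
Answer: $\frac{1}{4574300} \approx 2.1861 \cdot 10^{-7}$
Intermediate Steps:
$g{\left(I \right)} = 1$
$N{\left(m \right)} = 4 - m^{3}$ ($N{\left(m \right)} = 4 - m m^{2} = 4 - m^{3}$)
$u{\left(G \right)} = 0$ ($u{\left(G \right)} = 5 \cdot 0 = 0$)
$\frac{1}{N{\left(\left(-63 - 72\right) - 31 \right)} + u{\left(\frac{1}{-96} \right)}} = \frac{1}{\left(4 - \left(\left(-63 - 72\right) - 31\right)^{3}\right) + 0} = \frac{1}{\left(4 - \left(-135 - 31\right)^{3}\right) + 0} = \frac{1}{\left(4 - \left(-166\right)^{3}\right) + 0} = \frac{1}{\left(4 - -4574296\right) + 0} = \frac{1}{\left(4 + 4574296\right) + 0} = \frac{1}{4574300 + 0} = \frac{1}{4574300}$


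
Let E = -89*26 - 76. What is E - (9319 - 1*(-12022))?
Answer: -23731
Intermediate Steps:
E = -2390 (E = -2314 - 76 = -2390)
E - (9319 - 1*(-12022)) = -2390 - (9319 - 1*(-12022)) = -2390 - (9319 + 12022) = -2390 - 1*21341 = -2390 - 21341 = -23731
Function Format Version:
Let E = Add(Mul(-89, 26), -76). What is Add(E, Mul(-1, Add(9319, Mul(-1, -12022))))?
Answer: -23731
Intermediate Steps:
E = -2390 (E = Add(-2314, -76) = -2390)
Add(E, Mul(-1, Add(9319, Mul(-1, -12022)))) = Add(-2390, Mul(-1, Add(9319, Mul(-1, -12022)))) = Add(-2390, Mul(-1, Add(9319, 12022))) = Add(-2390, Mul(-1, 21341)) = Add(-2390, -21341) = -23731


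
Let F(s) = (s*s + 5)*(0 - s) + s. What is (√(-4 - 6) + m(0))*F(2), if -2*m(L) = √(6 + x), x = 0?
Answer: 8*√6 - 16*I*√10 ≈ 19.596 - 50.596*I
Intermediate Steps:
m(L) = -√6/2 (m(L) = -√(6 + 0)/2 = -√6/2)
F(s) = s - s*(5 + s²) (F(s) = (s² + 5)*(-s) + s = (5 + s²)*(-s) + s = -s*(5 + s²) + s = s - s*(5 + s²))
(√(-4 - 6) + m(0))*F(2) = (√(-4 - 6) - √6/2)*(-1*2*(4 + 2²)) = (√(-10) - √6/2)*(-1*2*(4 + 4)) = (I*√10 - √6/2)*(-1*2*8) = (-√6/2 + I*√10)*(-16) = 8*√6 - 16*I*√10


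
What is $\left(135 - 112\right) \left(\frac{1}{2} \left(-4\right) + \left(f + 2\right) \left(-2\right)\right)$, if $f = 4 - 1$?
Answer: $-276$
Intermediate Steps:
$f = 3$ ($f = 4 - 1 = 3$)
$\left(135 - 112\right) \left(\frac{1}{2} \left(-4\right) + \left(f + 2\right) \left(-2\right)\right) = \left(135 - 112\right) \left(\frac{1}{2} \left(-4\right) + \left(3 + 2\right) \left(-2\right)\right) = 23 \left(\frac{1}{2} \left(-4\right) + 5 \left(-2\right)\right) = 23 \left(-2 - 10\right) = 23 \left(-12\right) = -276$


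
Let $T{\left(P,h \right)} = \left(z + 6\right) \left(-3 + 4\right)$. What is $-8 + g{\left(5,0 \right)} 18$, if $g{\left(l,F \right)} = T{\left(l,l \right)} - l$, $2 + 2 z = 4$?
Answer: $28$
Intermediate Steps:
$z = 1$ ($z = -1 + \frac{1}{2} \cdot 4 = -1 + 2 = 1$)
$T{\left(P,h \right)} = 7$ ($T{\left(P,h \right)} = \left(1 + 6\right) \left(-3 + 4\right) = 7 \cdot 1 = 7$)
$g{\left(l,F \right)} = 7 - l$
$-8 + g{\left(5,0 \right)} 18 = -8 + \left(7 - 5\right) 18 = -8 + 2 \cdot 18 = -8 + 36 = 28$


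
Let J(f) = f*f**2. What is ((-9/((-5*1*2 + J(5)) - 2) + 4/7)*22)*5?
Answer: 42790/791 ≈ 54.096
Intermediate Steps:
J(f) = f**3
((-9/((-5*1*2 + J(5)) - 2) + 4/7)*22)*5 = ((-9/((-5*1*2 + 5**3) - 2) + 4/7)*22)*5 = ((-9/((-5*2 + 125) - 2) + 4*(1/7))*22)*5 = ((-9/((-10 + 125) - 2) + 4/7)*22)*5 = ((-9/(115 - 2) + 4/7)*22)*5 = ((-9/113 + 4/7)*22)*5 = ((389/791)*22)*5 = (8558/791)*5 = 42790/791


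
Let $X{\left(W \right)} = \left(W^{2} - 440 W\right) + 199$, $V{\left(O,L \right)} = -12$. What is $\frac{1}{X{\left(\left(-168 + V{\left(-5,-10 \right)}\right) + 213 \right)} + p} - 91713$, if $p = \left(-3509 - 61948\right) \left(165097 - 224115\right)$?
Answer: $- \frac{354299057713721}{3863127994} \approx -91713.0$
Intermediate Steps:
$X{\left(W \right)} = 199 + W^{2} - 440 W$
$p = 3863141226$ ($p = \left(-65457\right) \left(-59018\right) = 3863141226$)
$\frac{1}{X{\left(\left(-168 + V{\left(-5,-10 \right)}\right) + 213 \right)} + p} - 91713 = \frac{1}{\left(199 + \left(\left(-168 - 12\right) + 213\right)^{2} - 440 \left(\left(-168 - 12\right) + 213\right)\right) + 3863141226} - 91713 = \frac{1}{\left(199 + \left(-180 + 213\right)^{2} - 440 \left(-180 + 213\right)\right) + 3863141226} - 91713 = \frac{1}{\left(199 + 33^{2} - 14520\right) + 3863141226} - 91713 = \frac{1}{\left(199 + 1089 - 14520\right) + 3863141226} - 91713 = \frac{1}{-13232 + 3863141226} - 91713 = \frac{1}{3863127994} - 91713 = - \frac{354299057713721}{3863127994}$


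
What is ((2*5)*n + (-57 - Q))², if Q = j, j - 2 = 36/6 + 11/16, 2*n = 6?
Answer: 326041/256 ≈ 1273.6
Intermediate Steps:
n = 3 (n = (½)*6 = 3)
j = 139/16 (j = 2 + (36/6 + 11/16) = 2 + (36*(⅙) + 11*(1/16)) = 2 + (6 + 11/16) = 2 + 107/16 = 139/16 ≈ 8.6875)
Q = 139/16 ≈ 8.6875
((2*5)*n + (-57 - Q))² = ((2*5)*3 + (-57 - 1*139/16))² = (10*3 + (-57 - 139/16))² = (30 - 1051/16)² = (-571/16)² = 326041/256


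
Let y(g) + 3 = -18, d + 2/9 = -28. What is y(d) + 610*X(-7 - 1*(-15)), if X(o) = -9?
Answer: -5511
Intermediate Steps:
d = -254/9 (d = -2/9 - 28 = -254/9 ≈ -28.222)
y(g) = -21 (y(g) = -3 - 18 = -21)
y(d) + 610*X(-7 - 1*(-15)) = -21 + 610*(-9) = -21 - 5490 = -5511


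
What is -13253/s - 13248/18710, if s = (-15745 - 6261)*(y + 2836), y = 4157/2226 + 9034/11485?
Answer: -5287737895982667933/7470050445615118285 ≈ -0.70786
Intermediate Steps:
y = 67852829/25565610 (y = 4157*(1/2226) + 9034*(1/11485) = 4157/2226 + 9034/11485 = 67852829/25565610 ≈ 2.6541)
s = -798508866447367/12782805 (s = (-15745 - 6261)*(67852829/25565610 + 2836) = -22006*72571922789/25565610 = -798508866447367/12782805 ≈ -6.2467e+7)
-13253/s - 13248/18710 = -13253/(-798508866447367/12782805) - 13248/18710 = -13253*(-12782805/798508866447367) - 13248*1/18710 = 169410514665/798508866447367 - 6624/9355 = -5287737895982667933/7470050445615118285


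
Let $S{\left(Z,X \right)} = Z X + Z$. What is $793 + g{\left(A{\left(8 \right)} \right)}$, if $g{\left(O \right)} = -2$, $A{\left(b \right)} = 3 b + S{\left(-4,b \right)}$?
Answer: $791$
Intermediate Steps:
$S{\left(Z,X \right)} = Z + X Z$ ($S{\left(Z,X \right)} = X Z + Z = Z + X Z$)
$A{\left(b \right)} = -4 - b$ ($A{\left(b \right)} = 3 b - 4 \left(1 + b\right) = 3 b - \left(4 + 4 b\right) = -4 - b$)
$793 + g{\left(A{\left(8 \right)} \right)} = 793 - 2 = 791$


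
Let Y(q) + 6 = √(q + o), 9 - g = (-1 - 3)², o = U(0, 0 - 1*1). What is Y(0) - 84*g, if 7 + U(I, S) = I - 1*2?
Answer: 582 + 3*I ≈ 582.0 + 3.0*I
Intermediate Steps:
U(I, S) = -9 + I (U(I, S) = -7 + (I - 1*2) = -7 + (I - 2) = -7 + (-2 + I) = -9 + I)
o = -9 (o = -9 + 0 = -9)
g = -7 (g = 9 - (-1 - 3)² = 9 - 1*(-4)² = 9 - 1*16 = 9 - 16 = -7)
Y(q) = -6 + √(-9 + q) (Y(q) = -6 + √(q - 9) = -6 + √(-9 + q))
Y(0) - 84*g = (-6 + √(-9 + 0)) - 84*(-7) = (-6 + √(-9)) + 588 = (-6 + 3*I) + 588 = 582 + 3*I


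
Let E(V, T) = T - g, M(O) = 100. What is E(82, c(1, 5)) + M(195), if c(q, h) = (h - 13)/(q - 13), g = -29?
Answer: 389/3 ≈ 129.67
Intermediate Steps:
c(q, h) = (-13 + h)/(-13 + q)
E(V, T) = 29 + T (E(V, T) = T - 1*(-29) = T + 29 = 29 + T)
E(82, c(1, 5)) + M(195) = (29 + (-13 + 5)/(-13 + 1)) + 100 = (29 - 8/(-12)) + 100 = (29 - 1/12*(-8)) + 100 = (29 + 2/3) + 100 = 89/3 + 100 = 389/3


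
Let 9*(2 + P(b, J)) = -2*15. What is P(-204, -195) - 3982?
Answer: -11962/3 ≈ -3987.3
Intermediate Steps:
P(b, J) = -16/3 (P(b, J) = -2 + (-2*15)/9 = -2 + (1/9)*(-30) = -2 - 10/3 = -16/3)
P(-204, -195) - 3982 = -16/3 - 3982 = -11962/3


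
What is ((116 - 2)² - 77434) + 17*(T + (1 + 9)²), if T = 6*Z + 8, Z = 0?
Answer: -62602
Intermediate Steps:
T = 8 (T = 6*0 + 8 = 0 + 8 = 8)
((116 - 2)² - 77434) + 17*(T + (1 + 9)²) = ((116 - 2)² - 77434) + 17*(8 + (1 + 9)²) = (114² - 77434) + 17*(8 + 10²) = (12996 - 77434) + 17*(8 + 100) = -64438 + 17*108 = -64438 + 1836 = -62602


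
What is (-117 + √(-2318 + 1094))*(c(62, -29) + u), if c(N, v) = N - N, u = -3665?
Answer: 428805 - 21990*I*√34 ≈ 4.2881e+5 - 1.2822e+5*I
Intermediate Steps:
c(N, v) = 0
(-117 + √(-2318 + 1094))*(c(62, -29) + u) = (-117 + √(-2318 + 1094))*(0 - 3665) = (-117 + √(-1224))*(-3665) = (-117 + 6*I*√34)*(-3665) = 428805 - 21990*I*√34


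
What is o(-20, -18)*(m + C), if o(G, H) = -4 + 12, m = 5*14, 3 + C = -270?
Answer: -1624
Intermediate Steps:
C = -273 (C = -3 - 270 = -273)
m = 70
o(G, H) = 8
o(-20, -18)*(m + C) = 8*(70 - 273) = 8*(-203) = -1624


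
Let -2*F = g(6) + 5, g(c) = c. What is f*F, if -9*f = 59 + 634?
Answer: 847/2 ≈ 423.50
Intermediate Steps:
f = -77 (f = -(59 + 634)/9 = -1/9*693 = -77)
F = -11/2 (F = -(6 + 5)/2 = -1/2*11 = -11/2 ≈ -5.5000)
f*F = -77*(-11/2) = 847/2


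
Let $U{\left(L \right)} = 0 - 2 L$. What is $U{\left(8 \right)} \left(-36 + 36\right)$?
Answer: $0$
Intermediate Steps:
$U{\left(L \right)} = - 2 L$
$U{\left(8 \right)} \left(-36 + 36\right) = \left(-2\right) 8 \left(-36 + 36\right) = \left(-16\right) 0 = 0$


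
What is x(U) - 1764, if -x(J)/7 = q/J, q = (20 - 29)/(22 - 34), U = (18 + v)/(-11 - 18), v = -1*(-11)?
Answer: -7035/4 ≈ -1758.8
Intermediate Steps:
v = 11
U = -1 (U = (18 + 11)/(-11 - 18) = 29/(-29) = 29*(-1/29) = -1)
q = ¾ (q = -9/(-12) = -9*(-1/12) = ¾ ≈ 0.75000)
x(J) = -21/(4*J)
x(U) - 1764 = -21/4/(-1) - 1764 = -21/4*(-1) - 1764 = 21/4 - 1764 = -7035/4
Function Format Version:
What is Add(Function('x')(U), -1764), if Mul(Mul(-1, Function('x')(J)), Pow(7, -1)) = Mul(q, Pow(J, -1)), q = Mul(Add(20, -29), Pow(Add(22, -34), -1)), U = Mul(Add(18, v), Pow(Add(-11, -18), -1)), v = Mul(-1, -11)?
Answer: Rational(-7035, 4) ≈ -1758.8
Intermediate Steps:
v = 11
U = -1 (U = Mul(Add(18, 11), Pow(Add(-11, -18), -1)) = Mul(29, Pow(-29, -1)) = Mul(29, Rational(-1, 29)) = -1)
q = Rational(3, 4) (q = Mul(-9, Pow(-12, -1)) = Mul(-9, Rational(-1, 12)) = Rational(3, 4) ≈ 0.75000)
Function('x')(J) = Mul(Rational(-21, 4), Pow(J, -1)) (Function('x')(J) = Mul(-7, Mul(Rational(3, 4), Pow(J, -1))) = Mul(Rational(-21, 4), Pow(J, -1)))
Add(Function('x')(U), -1764) = Add(Mul(Rational(-21, 4), Pow(-1, -1)), -1764) = Add(Mul(Rational(-21, 4), -1), -1764) = Add(Rational(21, 4), -1764) = Rational(-7035, 4)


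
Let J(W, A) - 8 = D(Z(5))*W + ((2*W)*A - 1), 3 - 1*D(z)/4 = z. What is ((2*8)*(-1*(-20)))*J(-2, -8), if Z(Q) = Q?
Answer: 17600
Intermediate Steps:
D(z) = 12 - 4*z
J(W, A) = 7 - 8*W + 2*A*W (J(W, A) = 8 + ((12 - 4*5)*W + ((2*W)*A - 1)) = 8 + ((12 - 20)*W + (2*A*W - 1)) = 8 + (-8*W + (-1 + 2*A*W)) = 8 + (-1 - 8*W + 2*A*W) = 7 - 8*W + 2*A*W)
((2*8)*(-1*(-20)))*J(-2, -8) = ((2*8)*(-1*(-20)))*(7 - 8*(-2) + 2*(-8)*(-2)) = (16*20)*(7 + 16 + 32) = 320*55 = 17600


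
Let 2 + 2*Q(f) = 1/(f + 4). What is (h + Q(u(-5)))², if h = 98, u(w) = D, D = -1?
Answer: 339889/36 ≈ 9441.4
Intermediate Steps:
u(w) = -1
Q(f) = -1 + 1/(2*(4 + f)) (Q(f) = -1 + 1/(2*(f + 4)) = -1 + 1/(2*(4 + f)))
(h + Q(u(-5)))² = (98 + (-7/2 - 1*(-1))/(4 - 1))² = (98 + (-7/2 + 1)/3)² = (98 + (⅓)*(-5/2))² = (98 - ⅚)² = (583/6)² = 339889/36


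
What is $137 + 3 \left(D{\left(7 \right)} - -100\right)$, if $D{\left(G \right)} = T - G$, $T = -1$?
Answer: $413$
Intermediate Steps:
$D{\left(G \right)} = -1 - G$
$137 + 3 \left(D{\left(7 \right)} - -100\right) = 137 + 3 \left(\left(-1 - 7\right) - -100\right) = 137 + 3 \left(\left(-1 - 7\right) + 100\right) = 137 + 3 \left(-8 + 100\right) = 137 + 3 \cdot 92 = 137 + 276 = 413$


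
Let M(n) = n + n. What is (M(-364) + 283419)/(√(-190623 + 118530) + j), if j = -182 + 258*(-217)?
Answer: -2268312584/450702331 - 282691*I*√72093/3154916317 ≈ -5.0328 - 0.024059*I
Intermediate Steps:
M(n) = 2*n
j = -56168 (j = -182 - 55986 = -56168)
(M(-364) + 283419)/(√(-190623 + 118530) + j) = (2*(-364) + 283419)/(√(-190623 + 118530) - 56168) = (-728 + 283419)/(√(-72093) - 56168) = 282691/(I*√72093 - 56168) = 282691/(-56168 + I*√72093)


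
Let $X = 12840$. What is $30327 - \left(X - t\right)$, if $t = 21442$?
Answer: $38929$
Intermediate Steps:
$30327 - \left(X - t\right) = 30327 + \left(21442 - 12840\right) = 30327 + 8602 = 38929$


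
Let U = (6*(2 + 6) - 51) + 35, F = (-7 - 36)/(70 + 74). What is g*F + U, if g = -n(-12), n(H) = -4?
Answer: 1109/36 ≈ 30.806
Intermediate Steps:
F = -43/144 ≈ -0.29861
g = 4 (g = -1*(-4) = 4)
U = 32 (U = (6*8 - 51) + 35 = (48 - 51) + 35 = -3 + 35 = 32)
g*F + U = 4*(-43/144) + 32 = -43/36 + 32 = 1109/36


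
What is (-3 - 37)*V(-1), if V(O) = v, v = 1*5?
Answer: -200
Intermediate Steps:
v = 5
V(O) = 5
(-3 - 37)*V(-1) = (-3 - 37)*5 = -40*5 = -200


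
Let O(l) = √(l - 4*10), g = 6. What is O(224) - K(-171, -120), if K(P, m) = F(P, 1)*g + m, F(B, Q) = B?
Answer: 1146 + 2*√46 ≈ 1159.6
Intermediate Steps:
O(l) = √(-40 + l) (O(l) = √(l - 40) = √(-40 + l))
K(P, m) = m + 6*P (K(P, m) = P*6 + m = 6*P + m = m + 6*P)
O(224) - K(-171, -120) = √(-40 + 224) - (-120 + 6*(-171)) = √184 - (-120 - 1026) = 2*√46 - 1*(-1146) = 2*√46 + 1146 = 1146 + 2*√46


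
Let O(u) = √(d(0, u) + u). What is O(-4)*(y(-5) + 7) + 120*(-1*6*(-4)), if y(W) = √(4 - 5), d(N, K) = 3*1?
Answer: 2879 + 7*I ≈ 2879.0 + 7.0*I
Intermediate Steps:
d(N, K) = 3
y(W) = I (y(W) = √(-1) = I)
O(u) = √(3 + u)
O(-4)*(y(-5) + 7) + 120*(-1*6*(-4)) = √(3 - 4)*(I + 7) + 120*(-1*6*(-4)) = √(-1)*(7 + I) + 120*(-6*(-4)) = I*(7 + I) + 120*24 = I*(7 + I) + 2880 = 2880 + I*(7 + I)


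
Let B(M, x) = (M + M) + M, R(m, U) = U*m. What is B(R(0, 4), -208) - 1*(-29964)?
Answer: 29964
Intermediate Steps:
B(M, x) = 3*M (B(M, x) = 2*M + M = 3*M)
B(R(0, 4), -208) - 1*(-29964) = 3*(4*0) - 1*(-29964) = 3*0 + 29964 = 0 + 29964 = 29964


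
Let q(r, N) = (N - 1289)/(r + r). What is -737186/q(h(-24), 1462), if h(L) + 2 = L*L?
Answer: -846289528/173 ≈ -4.8918e+6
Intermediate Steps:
h(L) = -2 + L² (h(L) = -2 + L*L = -2 + L²)
q(r, N) = (-1289 + N)/(2*r) (q(r, N) = (-1289 + N)/((2*r)) = (-1289 + N)*(1/(2*r)) = (-1289 + N)/(2*r))
-737186/q(h(-24), 1462) = -737186*2*(-2 + (-24)²)/(-1289 + 1462) = -737186/((½)*173/(-2 + 576)) = -737186/((½)*173/574) = -737186/((½)*(1/574)*173) = -737186/173/1148 = -737186*1148/173 = -846289528/173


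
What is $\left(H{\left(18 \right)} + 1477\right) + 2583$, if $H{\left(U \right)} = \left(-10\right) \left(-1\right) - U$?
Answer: $4052$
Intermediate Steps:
$H{\left(U \right)} = 10 - U$
$\left(H{\left(18 \right)} + 1477\right) + 2583 = \left(\left(10 - 18\right) + 1477\right) + 2583 = \left(-8 + 1477\right) + 2583 = 1469 + 2583 = 4052$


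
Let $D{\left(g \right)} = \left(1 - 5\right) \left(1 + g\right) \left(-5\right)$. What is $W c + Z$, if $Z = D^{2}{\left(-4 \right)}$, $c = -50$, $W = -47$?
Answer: $5950$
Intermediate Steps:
$D{\left(g \right)} = 20 + 20 g$ ($D{\left(g \right)} = - 4 \left(1 + g\right) \left(-5\right) = \left(-4 - 4 g\right) \left(-5\right) = 20 + 20 g$)
$Z = 3600$ ($Z = \left(20 + 20 \left(-4\right)\right)^{2} = \left(20 - 80\right)^{2} = \left(-60\right)^{2} = 3600$)
$W c + Z = \left(-47\right) \left(-50\right) + 3600 = 2350 + 3600 = 5950$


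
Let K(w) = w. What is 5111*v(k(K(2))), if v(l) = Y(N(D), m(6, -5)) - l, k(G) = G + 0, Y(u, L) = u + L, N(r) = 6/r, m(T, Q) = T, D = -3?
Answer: 10222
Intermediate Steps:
Y(u, L) = L + u
k(G) = G
v(l) = 4 - l (v(l) = (6 + 6/(-3)) - l = (6 + 6*(-⅓)) - l = (6 - 2) - l = 4 - l)
5111*v(k(K(2))) = 5111*(4 - 1*2) = 5111*(4 - 2) = 5111*2 = 10222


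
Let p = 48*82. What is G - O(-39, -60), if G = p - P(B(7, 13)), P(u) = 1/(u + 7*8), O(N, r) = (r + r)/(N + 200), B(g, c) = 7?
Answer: 814903/207 ≈ 3936.7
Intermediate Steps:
O(N, r) = 2*r/(200 + N) (O(N, r) = (2*r)/(200 + N) = 2*r/(200 + N))
P(u) = 1/(56 + u) (P(u) = 1/(u + 56) = 1/(56 + u))
p = 3936
G = 247967/63 (G = 3936 - 1/(56 + 7) = 3936 - 1/63 = 247967/63 ≈ 3936.0)
G - O(-39, -60) = 247967/63 - 2*(-60)/(200 - 39) = 247967/63 - 2*(-60)/161 = 247967/63 - 1*(-120/161) = 247967/63 + 120/161 = 814903/207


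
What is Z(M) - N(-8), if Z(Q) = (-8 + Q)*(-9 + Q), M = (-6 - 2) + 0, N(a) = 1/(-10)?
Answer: 2721/10 ≈ 272.10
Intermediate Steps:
N(a) = -⅒
M = -8 (M = -8 + 0 = -8)
Z(Q) = (-9 + Q)*(-8 + Q)
Z(M) - N(-8) = (72 + (-8)² - 17*(-8)) - 1*(-⅒) = (72 + 64 + 136) + ⅒ = 272 + ⅒ = 2721/10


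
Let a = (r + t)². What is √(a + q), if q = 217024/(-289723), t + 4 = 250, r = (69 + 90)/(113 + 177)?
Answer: √429101991977567416529/84019670 ≈ 246.55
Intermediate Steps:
r = 159/290 ≈ 0.54828
t = 246 (t = -4 + 250 = 246)
q = -217024/289723 (q = 217024*(-1/289723) = -217024/289723 ≈ -0.74907)
a = 5112107001/84100 (a = (159/290 + 246)² = (71499/290)² = 5112107001/84100 ≈ 60786.)
√(a + q) = √(5112107001/84100 - 217024/289723) = √(1481076724932323/24365704300) = √429101991977567416529/84019670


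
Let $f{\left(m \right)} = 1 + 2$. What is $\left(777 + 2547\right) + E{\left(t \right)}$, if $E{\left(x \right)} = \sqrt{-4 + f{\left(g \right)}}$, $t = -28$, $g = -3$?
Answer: $3324 + i \approx 3324.0 + 1.0 i$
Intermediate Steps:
$f{\left(m \right)} = 3$
$E{\left(x \right)} = i$ ($E{\left(x \right)} = \sqrt{-4 + 3} = \sqrt{-1} = i$)
$\left(777 + 2547\right) + E{\left(t \right)} = \left(777 + 2547\right) + i = 3324 + i$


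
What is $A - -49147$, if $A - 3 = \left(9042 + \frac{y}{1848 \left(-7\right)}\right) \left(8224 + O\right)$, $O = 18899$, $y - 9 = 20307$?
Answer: $\frac{264382431409}{1078} \approx 2.4525 \cdot 10^{8}$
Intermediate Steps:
$y = 20316$ ($y = 9 + 20307 = 20316$)
$A = \frac{264329450943}{1078}$ ($A = 3 + \left(9042 + \frac{20316}{1848 \left(-7\right)}\right) \left(8224 + 18899\right) = 3 + \left(9042 + \frac{20316}{-12936}\right) 27123 = 3 + \left(9042 + 20316 \left(- \frac{1}{12936}\right)\right) 27123 = 3 + \left(9042 - \frac{1693}{1078}\right) 27123 = 3 + \frac{9745583}{1078} \cdot 27123 = 3 + \frac{264329447709}{1078} = \frac{264329450943}{1078} \approx 2.452 \cdot 10^{8}$)
$A - -49147 = \frac{264329450943}{1078} - -49147 = \frac{264329450943}{1078} + 49147 = \frac{264382431409}{1078}$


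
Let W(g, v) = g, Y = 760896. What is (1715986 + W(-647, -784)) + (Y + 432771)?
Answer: 2909006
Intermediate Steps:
(1715986 + W(-647, -784)) + (Y + 432771) = (1715986 - 647) + (760896 + 432771) = 1715339 + 1193667 = 2909006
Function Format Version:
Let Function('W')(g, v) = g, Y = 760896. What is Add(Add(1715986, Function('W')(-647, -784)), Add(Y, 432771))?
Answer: 2909006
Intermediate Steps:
Add(Add(1715986, Function('W')(-647, -784)), Add(Y, 432771)) = Add(Add(1715986, -647), Add(760896, 432771)) = Add(1715339, 1193667) = 2909006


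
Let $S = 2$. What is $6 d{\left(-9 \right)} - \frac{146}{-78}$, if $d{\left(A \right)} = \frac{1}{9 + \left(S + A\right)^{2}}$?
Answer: $\frac{2234}{1131} \approx 1.9752$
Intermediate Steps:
$d{\left(A \right)} = \frac{1}{9 + \left(2 + A\right)^{2}}$
$6 d{\left(-9 \right)} - \frac{146}{-78} = \frac{6}{9 + \left(2 - 9\right)^{2}} - \frac{146}{-78} = \frac{6}{9 + \left(-7\right)^{2}} - - \frac{73}{39} = \frac{6}{9 + 49} + \frac{73}{39} = \frac{6}{58} + \frac{73}{39} = 6 \cdot \frac{1}{58} + \frac{73}{39} = \frac{3}{29} + \frac{73}{39} = \frac{2234}{1131}$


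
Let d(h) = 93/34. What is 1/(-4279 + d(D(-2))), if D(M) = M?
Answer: -34/145393 ≈ -0.00023385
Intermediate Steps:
d(h) = 93/34 (d(h) = 93*(1/34) = 93/34)
1/(-4279 + d(D(-2))) = 1/(-4279 + 93/34) = 1/(-145393/34) = -34/145393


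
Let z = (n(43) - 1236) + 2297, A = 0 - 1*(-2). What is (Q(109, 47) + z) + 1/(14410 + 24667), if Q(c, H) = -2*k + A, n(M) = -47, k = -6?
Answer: 40171157/39077 ≈ 1028.0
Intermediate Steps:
A = 2 (A = 0 + 2 = 2)
Q(c, H) = 14 (Q(c, H) = -2*(-6) + 2 = 12 + 2 = 14)
z = 1014 (z = (-47 - 1236) + 2297 = -1283 + 2297 = 1014)
(Q(109, 47) + z) + 1/(14410 + 24667) = (14 + 1014) + 1/(14410 + 24667) = 1028 + 1/39077 = 40171157/39077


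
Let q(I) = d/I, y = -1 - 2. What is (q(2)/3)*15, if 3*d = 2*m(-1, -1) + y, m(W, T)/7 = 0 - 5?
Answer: -365/6 ≈ -60.833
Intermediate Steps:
m(W, T) = -35 (m(W, T) = 7*(0 - 5) = 7*(-5) = -35)
y = -3
d = -73/3 (d = (2*(-35) - 3)/3 = (-70 - 3)/3 = (⅓)*(-73) = -73/3 ≈ -24.333)
q(I) = -73/(3*I)
(q(2)/3)*15 = (-73/3/2/3)*15 = (-73/3*½*(⅓))*15 = -73/6*⅓*15 = -73/18*15 = -365/6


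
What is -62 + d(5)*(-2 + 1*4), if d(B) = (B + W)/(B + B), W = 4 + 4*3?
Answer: -289/5 ≈ -57.800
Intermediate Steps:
W = 16 (W = 4 + 12 = 16)
d(B) = (16 + B)/(2*B) (d(B) = (B + 16)/(B + B) = (16 + B)/((2*B)) = (16 + B)*(1/(2*B)) = (16 + B)/(2*B))
-62 + d(5)*(-2 + 1*4) = -62 + ((1/2)*(16 + 5)/5)*(-2 + 1*4) = -62 + ((1/2)*(1/5)*21)*(-2 + 4) = -62 + (21/10)*2 = -62 + 21/5 = -289/5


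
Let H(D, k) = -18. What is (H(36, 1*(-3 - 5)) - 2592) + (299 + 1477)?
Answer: -834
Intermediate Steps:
(H(36, 1*(-3 - 5)) - 2592) + (299 + 1477) = (-18 - 2592) + (299 + 1477) = -2610 + 1776 = -834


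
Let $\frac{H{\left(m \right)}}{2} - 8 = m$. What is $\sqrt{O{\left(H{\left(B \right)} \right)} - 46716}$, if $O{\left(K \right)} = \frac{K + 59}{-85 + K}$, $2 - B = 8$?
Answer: $\frac{i \sqrt{420451}}{3} \approx 216.14 i$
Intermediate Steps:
$B = -6$ ($B = 2 - 8 = -6$)
$H{\left(m \right)} = 16 + 2 m$
$O{\left(K \right)} = \frac{59 + K}{-85 + K}$
$\sqrt{O{\left(H{\left(B \right)} \right)} - 46716} = \sqrt{\frac{59 + \left(16 + 2 \left(-6\right)\right)}{-85 + \left(16 + 2 \left(-6\right)\right)} - 46716} = \sqrt{\frac{59 + \left(16 - 12\right)}{-85 + \left(16 - 12\right)} - 46716} = \sqrt{\frac{59 + 4}{-85 + 4} - 46716} = \sqrt{\frac{1}{-81} \cdot 63 - 46716} = \sqrt{\left(- \frac{1}{81}\right) 63 - 46716} = \sqrt{- \frac{7}{9} - 46716} = \sqrt{- \frac{420451}{9}} = \frac{i \sqrt{420451}}{3}$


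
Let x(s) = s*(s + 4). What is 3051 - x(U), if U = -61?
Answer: -426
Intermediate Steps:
x(s) = s*(4 + s)
3051 - x(U) = 3051 - (-61)*(4 - 61) = 3051 - (-61)*(-57) = 3051 - 1*3477 = 3051 - 3477 = -426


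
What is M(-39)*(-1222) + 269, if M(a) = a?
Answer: 47927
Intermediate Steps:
M(-39)*(-1222) + 269 = -39*(-1222) + 269 = 47658 + 269 = 47927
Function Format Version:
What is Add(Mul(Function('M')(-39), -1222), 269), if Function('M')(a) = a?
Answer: 47927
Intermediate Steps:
Add(Mul(Function('M')(-39), -1222), 269) = Add(Mul(-39, -1222), 269) = Add(47658, 269) = 47927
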